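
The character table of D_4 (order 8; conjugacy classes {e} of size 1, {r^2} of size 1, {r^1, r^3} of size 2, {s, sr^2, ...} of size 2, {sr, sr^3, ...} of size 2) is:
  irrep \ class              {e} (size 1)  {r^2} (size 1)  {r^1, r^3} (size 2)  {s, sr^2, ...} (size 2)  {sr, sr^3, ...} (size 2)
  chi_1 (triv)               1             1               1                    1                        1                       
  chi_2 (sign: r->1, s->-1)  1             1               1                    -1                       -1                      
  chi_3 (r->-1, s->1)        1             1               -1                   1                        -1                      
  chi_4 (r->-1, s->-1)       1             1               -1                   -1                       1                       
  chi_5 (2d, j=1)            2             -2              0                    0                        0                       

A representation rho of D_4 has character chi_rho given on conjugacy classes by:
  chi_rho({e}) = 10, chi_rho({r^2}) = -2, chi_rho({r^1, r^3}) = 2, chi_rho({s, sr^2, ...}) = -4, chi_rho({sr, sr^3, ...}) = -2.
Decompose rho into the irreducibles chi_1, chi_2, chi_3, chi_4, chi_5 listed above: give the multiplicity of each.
Multiplicities: chi_1: 0, chi_2: 3, chi_3: 0, chi_4: 1, chi_5: 3.

Solution. Use <chi_rho, chi> = (1/|G|) sum_C |C| * chi_rho(C) * conj(chi(C)) with |G| = 8 for each irreducible chi in the table:
  <chi_rho, chi_1> = (1/8)[1*(10)*conj(1) + 1*(-2)*conj(1) + 2*(2)*conj(1) + 2*(-4)*conj(1) + 2*(-2)*conj(1)]
      = (1/8)[(10) + (-2) + (4) + (-8) + (-4)] = 0/8 = 0
  <chi_rho, chi_2> = (1/8)[1*(10)*conj(1) + 1*(-2)*conj(1) + 2*(2)*conj(1) + 2*(-4)*conj(-1) + 2*(-2)*conj(-1)]
      = (1/8)[(10) + (-2) + (4) + (8) + (4)] = 24/8 = 3
  <chi_rho, chi_3> = (1/8)[1*(10)*conj(1) + 1*(-2)*conj(1) + 2*(2)*conj(-1) + 2*(-4)*conj(1) + 2*(-2)*conj(-1)]
      = (1/8)[(10) + (-2) + (-4) + (-8) + (4)] = 0/8 = 0
  <chi_rho, chi_4> = (1/8)[1*(10)*conj(1) + 1*(-2)*conj(1) + 2*(2)*conj(-1) + 2*(-4)*conj(-1) + 2*(-2)*conj(1)]
      = (1/8)[(10) + (-2) + (-4) + (8) + (-4)] = 8/8 = 1
  <chi_rho, chi_5> = (1/8)[1*(10)*conj(2) + 1*(-2)*conj(-2) + 2*(2)*conj(0) + 2*(-4)*conj(0) + 2*(-2)*conj(0)]
      = (1/8)[(20) + (4) + (0) + (0) + (0)] = 24/8 = 3
Dimension check: dim(rho) = sum (mult * dim) = 0*1 + 3*1 + 0*1 + 1*1 + 3*2 = 10 = chi_rho(e) = 10.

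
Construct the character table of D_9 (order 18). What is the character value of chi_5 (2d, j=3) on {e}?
Conjugacy classes: {e} of size 1, {r^1, r^8} of size 2, {r^2, r^7} of size 2, {r^3, r^6} of size 2, {r^4, r^5} of size 2, {s, sr, ..., sr^8} of size 9.
Character table:
  irrep \ class              {e} (size 1)  {r^1, r^8} (size 2)  {r^2, r^7} (size 2)  {r^3, r^6} (size 2)  {r^4, r^5} (size 2)  {s, sr, ..., sr^8} (size 9)
  chi_1 (triv)               1             1                    1                    1                    1                    1                          
  chi_2 (sign: r->1, s->-1)  1             1                    1                    1                    1                    -1                         
  chi_3 (2d, j=1)            2             2*cos(2*pi/9)        2*cos(4*pi/9)        -1                   -2*cos(pi/9)         0                          
  chi_4 (2d, j=2)            2             2*cos(4*pi/9)        -2*cos(pi/9)         -1                   2*cos(2*pi/9)        0                          
  chi_5 (2d, j=3)            2             -1                   -1                   2                    -1                   0                          
  chi_6 (2d, j=4)            2             -2*cos(pi/9)         2*cos(2*pi/9)        -1                   2*cos(4*pi/9)        0                          

Spot check: chi_5 (2d, j=3) on {e} = 2.

Reasoning: D_9 has order 2*9 = 18 with 6 conjugacy classes, hence 6 irreducibles. Sum of squared dims 1 + 1 + 4 + 4 + 4 + 4 = 18 = |G|. Linear characters come from the abelianisation; the 2-dimensional irreps have character r^k -> 2*cos(2*pi*j*k/9), reflections -> 0.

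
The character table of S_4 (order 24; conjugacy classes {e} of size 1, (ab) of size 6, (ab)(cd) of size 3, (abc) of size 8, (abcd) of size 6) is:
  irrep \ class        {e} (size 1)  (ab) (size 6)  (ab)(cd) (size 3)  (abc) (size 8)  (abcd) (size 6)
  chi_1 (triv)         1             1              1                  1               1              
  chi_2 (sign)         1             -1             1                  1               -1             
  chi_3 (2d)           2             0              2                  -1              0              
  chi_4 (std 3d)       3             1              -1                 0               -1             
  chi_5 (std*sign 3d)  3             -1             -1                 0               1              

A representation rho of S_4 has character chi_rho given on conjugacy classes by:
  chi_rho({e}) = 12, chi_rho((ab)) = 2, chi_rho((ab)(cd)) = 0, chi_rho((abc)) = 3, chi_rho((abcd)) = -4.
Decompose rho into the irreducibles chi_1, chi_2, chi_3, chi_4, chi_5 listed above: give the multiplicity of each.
Multiplicities: chi_1: 1, chi_2: 2, chi_3: 0, chi_4: 3, chi_5: 0.

Working: Use <chi_rho, chi> = (1/|G|) sum_C |C| * chi_rho(C) * conj(chi(C)) with |G| = 24 for each irreducible chi in the table:
  <chi_rho, chi_1> = (1/24)[1*(12)*conj(1) + 6*(2)*conj(1) + 3*(0)*conj(1) + 8*(3)*conj(1) + 6*(-4)*conj(1)]
      = (1/24)[(12) + (12) + (0) + (24) + (-24)] = 24/24 = 1
  <chi_rho, chi_2> = (1/24)[1*(12)*conj(1) + 6*(2)*conj(-1) + 3*(0)*conj(1) + 8*(3)*conj(1) + 6*(-4)*conj(-1)]
      = (1/24)[(12) + (-12) + (0) + (24) + (24)] = 48/24 = 2
  <chi_rho, chi_3> = (1/24)[1*(12)*conj(2) + 6*(2)*conj(0) + 3*(0)*conj(2) + 8*(3)*conj(-1) + 6*(-4)*conj(0)]
      = (1/24)[(24) + (0) + (0) + (-24) + (0)] = 0/24 = 0
  <chi_rho, chi_4> = (1/24)[1*(12)*conj(3) + 6*(2)*conj(1) + 3*(0)*conj(-1) + 8*(3)*conj(0) + 6*(-4)*conj(-1)]
      = (1/24)[(36) + (12) + (0) + (0) + (24)] = 72/24 = 3
  <chi_rho, chi_5> = (1/24)[1*(12)*conj(3) + 6*(2)*conj(-1) + 3*(0)*conj(-1) + 8*(3)*conj(0) + 6*(-4)*conj(1)]
      = (1/24)[(36) + (-12) + (0) + (0) + (-24)] = 0/24 = 0
Dimension check: dim(rho) = sum (mult * dim) = 1*1 + 2*1 + 0*2 + 3*3 + 0*3 = 12 = chi_rho(e) = 12.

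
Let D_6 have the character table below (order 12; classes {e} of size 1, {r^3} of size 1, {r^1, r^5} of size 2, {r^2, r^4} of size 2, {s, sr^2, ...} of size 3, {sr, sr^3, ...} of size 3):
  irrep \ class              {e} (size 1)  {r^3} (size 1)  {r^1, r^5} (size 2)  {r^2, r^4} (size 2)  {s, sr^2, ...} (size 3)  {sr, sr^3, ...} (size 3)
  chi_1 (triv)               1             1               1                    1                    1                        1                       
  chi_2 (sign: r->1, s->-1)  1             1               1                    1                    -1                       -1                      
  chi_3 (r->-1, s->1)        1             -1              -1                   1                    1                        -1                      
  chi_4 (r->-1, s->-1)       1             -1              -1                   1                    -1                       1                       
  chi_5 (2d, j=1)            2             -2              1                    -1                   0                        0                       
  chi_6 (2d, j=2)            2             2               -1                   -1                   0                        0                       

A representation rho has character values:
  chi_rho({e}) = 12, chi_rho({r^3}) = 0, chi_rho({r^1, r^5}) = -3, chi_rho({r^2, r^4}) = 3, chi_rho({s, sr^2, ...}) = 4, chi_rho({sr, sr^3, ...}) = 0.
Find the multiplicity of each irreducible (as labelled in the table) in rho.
Multiplicities: chi_1: 2, chi_2: 0, chi_3: 3, chi_4: 1, chi_5: 1, chi_6: 2.

Explanation: Use <chi_rho, chi> = (1/|G|) sum_C |C| * chi_rho(C) * conj(chi(C)) with |G| = 12 for each irreducible chi in the table:
  <chi_rho, chi_1> = (1/12)[1*(12)*conj(1) + 1*(0)*conj(1) + 2*(-3)*conj(1) + 2*(3)*conj(1) + 3*(4)*conj(1) + 3*(0)*conj(1)]
      = (1/12)[(12) + (0) + (-6) + (6) + (12) + (0)] = 24/12 = 2
  <chi_rho, chi_2> = (1/12)[1*(12)*conj(1) + 1*(0)*conj(1) + 2*(-3)*conj(1) + 2*(3)*conj(1) + 3*(4)*conj(-1) + 3*(0)*conj(-1)]
      = (1/12)[(12) + (0) + (-6) + (6) + (-12) + (0)] = 0/12 = 0
  <chi_rho, chi_3> = (1/12)[1*(12)*conj(1) + 1*(0)*conj(-1) + 2*(-3)*conj(-1) + 2*(3)*conj(1) + 3*(4)*conj(1) + 3*(0)*conj(-1)]
      = (1/12)[(12) + (0) + (6) + (6) + (12) + (0)] = 36/12 = 3
  <chi_rho, chi_4> = (1/12)[1*(12)*conj(1) + 1*(0)*conj(-1) + 2*(-3)*conj(-1) + 2*(3)*conj(1) + 3*(4)*conj(-1) + 3*(0)*conj(1)]
      = (1/12)[(12) + (0) + (6) + (6) + (-12) + (0)] = 12/12 = 1
  <chi_rho, chi_5> = (1/12)[1*(12)*conj(2) + 1*(0)*conj(-2) + 2*(-3)*conj(1) + 2*(3)*conj(-1) + 3*(4)*conj(0) + 3*(0)*conj(0)]
      = (1/12)[(24) + (0) + (-6) + (-6) + (0) + (0)] = 12/12 = 1
  <chi_rho, chi_6> = (1/12)[1*(12)*conj(2) + 1*(0)*conj(2) + 2*(-3)*conj(-1) + 2*(3)*conj(-1) + 3*(4)*conj(0) + 3*(0)*conj(0)]
      = (1/12)[(24) + (0) + (6) + (-6) + (0) + (0)] = 24/12 = 2
Dimension check: dim(rho) = sum (mult * dim) = 2*1 + 0*1 + 3*1 + 1*1 + 1*2 + 2*2 = 12 = chi_rho(e) = 12.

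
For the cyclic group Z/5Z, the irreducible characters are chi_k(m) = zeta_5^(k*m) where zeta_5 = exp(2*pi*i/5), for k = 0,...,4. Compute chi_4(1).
chi_4(1) = zeta_5^4 = exp(-2*I*pi/5)

Solution. chi_4(1) = zeta_5^(4*1) = zeta_5^4. Since zeta_5^5 = 1, this equals zeta_5^4 = exp(2*pi*i*4/5) = exp(-2*I*pi/5).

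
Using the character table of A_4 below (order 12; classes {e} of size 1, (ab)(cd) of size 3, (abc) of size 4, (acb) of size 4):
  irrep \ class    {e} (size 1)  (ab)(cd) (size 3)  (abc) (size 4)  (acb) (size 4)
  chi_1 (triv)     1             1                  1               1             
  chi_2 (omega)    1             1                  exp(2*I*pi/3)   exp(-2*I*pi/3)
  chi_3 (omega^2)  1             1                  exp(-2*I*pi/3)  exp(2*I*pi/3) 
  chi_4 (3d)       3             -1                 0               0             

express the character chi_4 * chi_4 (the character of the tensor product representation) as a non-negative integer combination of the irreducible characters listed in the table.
chi_4 tensor chi_4 = chi_1 + chi_2 + chi_3 + 2*chi_4 (all other irreducibles have multiplicity 0).

Details: The character of a tensor product is the pointwise product (chi_4 * chi_4)(C) = chi_4(C) * chi_4(C):
  {e}: (3)*(3), (ab)(cd): (-1)*(-1), (abc): (0)*(0), (acb): (0)*(0)
so (chi_4 * chi_4) takes values
  {e} -> 9, (ab)(cd) -> 1, (abc) -> 0, (acb) -> 0.
Now take the inner product of this character with each irreducible chi from the table, <chi_4*chi_4, chi> = (1/12) sum_C |C| (chi_4*chi_4)(C) conj(chi(C)):
  <chi_4*chi_4, chi_1> = (1/12)[1*(9)*conj(1) + 3*(1)*conj(1) + 4*(0)*conj(1) + 4*(0)*conj(1)]
      = (1/12)[(9) + (3) + (0) + (0)] = 12/12 = 1
  <chi_4*chi_4, chi_2> = (1/12)[1*(9)*conj(1) + 3*(1)*conj(1) + 4*(0)*conj(exp(2*I*pi/3)) + 4*(0)*conj(exp(-2*I*pi/3))]
      = (1/12)[(9) + (3) + (0) + (0)] = 12/12 = 1
  <chi_4*chi_4, chi_3> = (1/12)[1*(9)*conj(1) + 3*(1)*conj(1) + 4*(0)*conj(exp(-2*I*pi/3)) + 4*(0)*conj(exp(2*I*pi/3))]
      = (1/12)[(9) + (3) + (0) + (0)] = 12/12 = 1
  <chi_4*chi_4, chi_4> = (1/12)[1*(9)*conj(3) + 3*(1)*conj(-1) + 4*(0)*conj(0) + 4*(0)*conj(0)]
      = (1/12)[(27) + (-3) + (0) + (0)] = 24/12 = 2
(Exp terms are combined using exp(i*s)*conj(exp(i*t)) = exp(i*(s-t)), and sums of them are collapsed using the identity that for every m > 1 the m distinct m-th roots of unity sum to 0, e.g. 1 + exp(2*I*pi/3) + exp(-2*I*pi/3) = 0.)
Hence the multiplicities are chi_1: 1, chi_2: 1, chi_3: 1, chi_4: 2. Dimension check: dim(chi_4)*dim(chi_4) = 3*3 = 9 and sum (mult * dim) = 1*1 + 1*1 + 1*1 + 2*3 = 9.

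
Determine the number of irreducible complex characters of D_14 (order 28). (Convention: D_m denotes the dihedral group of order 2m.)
10

Why: The number of irreducible complex representations of a finite group equals its number of conjugacy classes. D_14 has 10 conjugacy classes (n/2 + 3 for n even), so D_14 (order 28) has exactly 10 irreducible complex representations.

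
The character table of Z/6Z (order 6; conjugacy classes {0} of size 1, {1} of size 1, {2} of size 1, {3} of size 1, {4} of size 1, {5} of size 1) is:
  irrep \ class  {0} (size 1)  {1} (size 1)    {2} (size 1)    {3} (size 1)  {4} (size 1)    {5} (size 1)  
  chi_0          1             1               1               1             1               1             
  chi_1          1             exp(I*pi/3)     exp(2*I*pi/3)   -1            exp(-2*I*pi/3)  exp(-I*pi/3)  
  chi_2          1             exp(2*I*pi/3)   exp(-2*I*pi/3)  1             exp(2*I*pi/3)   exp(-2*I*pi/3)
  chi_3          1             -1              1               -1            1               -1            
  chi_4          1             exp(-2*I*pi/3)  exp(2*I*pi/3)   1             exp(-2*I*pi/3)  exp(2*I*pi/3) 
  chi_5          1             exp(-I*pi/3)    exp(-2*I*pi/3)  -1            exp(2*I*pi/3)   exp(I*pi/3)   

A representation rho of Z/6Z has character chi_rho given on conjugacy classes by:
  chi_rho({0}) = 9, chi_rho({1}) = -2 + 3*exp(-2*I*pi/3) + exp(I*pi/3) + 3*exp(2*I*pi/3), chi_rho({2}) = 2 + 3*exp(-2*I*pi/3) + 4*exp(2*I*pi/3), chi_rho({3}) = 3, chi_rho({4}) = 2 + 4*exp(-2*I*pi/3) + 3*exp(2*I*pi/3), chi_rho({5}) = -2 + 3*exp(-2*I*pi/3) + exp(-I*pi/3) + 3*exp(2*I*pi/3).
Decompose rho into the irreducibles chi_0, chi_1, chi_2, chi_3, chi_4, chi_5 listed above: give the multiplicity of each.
Multiplicities: chi_0: 0, chi_1: 1, chi_2: 3, chi_3: 2, chi_4: 3, chi_5: 0.

Explanation: Use <chi_rho, chi> = (1/|G|) sum_C |C| * chi_rho(C) * conj(chi(C)) with |G| = 6 for each irreducible chi in the table:
  <chi_rho, chi_0> = (1/6)[1*(9)*conj(1) + 1*(-2 + 3*exp(-2*I*pi/3) + exp(I*pi/3) + 3*exp(2*I*pi/3))*conj(1) + 1*(2 + 3*exp(-2*I*pi/3) + 4*exp(2*I*pi/3))*conj(1) + 1*(3)*conj(1) + 1*(2 + 4*exp(-2*I*pi/3) + 3*exp(2*I*pi/3))*conj(1) + 1*(-2 + 3*exp(-2*I*pi/3) + exp(-I*pi/3) + 3*exp(2*I*pi/3))*conj(1)]
      = (1/6)[(9) + (-2 + 3*exp(-2*I*pi/3) + exp(I*pi/3) + 3*exp(2*I*pi/3)) + (2 + 3*exp(-2*I*pi/3) + 4*exp(2*I*pi/3)) + (3) + (2 + 4*exp(-2*I*pi/3) + 3*exp(2*I*pi/3)) + (-2 + 3*exp(-2*I*pi/3) + exp(-I*pi/3) + 3*exp(2*I*pi/3))] = 0/6 = 0
  <chi_rho, chi_1> = (1/6)[1*(9)*conj(1) + 1*(-2 + 3*exp(-2*I*pi/3) + exp(I*pi/3) + 3*exp(2*I*pi/3))*conj(exp(I*pi/3)) + 1*(2 + 3*exp(-2*I*pi/3) + 4*exp(2*I*pi/3))*conj(exp(2*I*pi/3)) + 1*(3)*conj(-1) + 1*(2 + 4*exp(-2*I*pi/3) + 3*exp(2*I*pi/3))*conj(exp(-2*I*pi/3)) + 1*(-2 + 3*exp(-2*I*pi/3) + exp(-I*pi/3) + 3*exp(2*I*pi/3))*conj(exp(-I*pi/3))]
      = (1/6)[(9) + (-2 - 2*exp(-I*pi/3) + 3*exp(I*pi/3)) + (4 + 2*exp(-2*I*pi/3) + 3*exp(2*I*pi/3)) + (-3) + (4 + 3*exp(-2*I*pi/3) + 2*exp(2*I*pi/3)) + (-2 + 3*exp(-I*pi/3) - 2*exp(I*pi/3))] = 6/6 = 1
  <chi_rho, chi_2> = (1/6)[1*(9)*conj(1) + 1*(-2 + 3*exp(-2*I*pi/3) + exp(I*pi/3) + 3*exp(2*I*pi/3))*conj(exp(2*I*pi/3)) + 1*(2 + 3*exp(-2*I*pi/3) + 4*exp(2*I*pi/3))*conj(exp(-2*I*pi/3)) + 1*(3)*conj(1) + 1*(2 + 4*exp(-2*I*pi/3) + 3*exp(2*I*pi/3))*conj(exp(2*I*pi/3)) + 1*(-2 + 3*exp(-2*I*pi/3) + exp(-I*pi/3) + 3*exp(2*I*pi/3))*conj(exp(-2*I*pi/3))]
      = (1/6)[(9) + (3 + exp(-I*pi/3) - 2*exp(-2*I*pi/3) + 3*exp(2*I*pi/3)) + (3 + 4*exp(-2*I*pi/3) + 2*exp(2*I*pi/3)) + (3) + (3 + 2*exp(-2*I*pi/3) + 4*exp(2*I*pi/3)) + (3 + 3*exp(-2*I*pi/3) - 2*exp(2*I*pi/3) + exp(I*pi/3))] = 18/6 = 3
  <chi_rho, chi_3> = (1/6)[1*(9)*conj(1) + 1*(-2 + 3*exp(-2*I*pi/3) + exp(I*pi/3) + 3*exp(2*I*pi/3))*conj(-1) + 1*(2 + 3*exp(-2*I*pi/3) + 4*exp(2*I*pi/3))*conj(1) + 1*(3)*conj(-1) + 1*(2 + 4*exp(-2*I*pi/3) + 3*exp(2*I*pi/3))*conj(1) + 1*(-2 + 3*exp(-2*I*pi/3) + exp(-I*pi/3) + 3*exp(2*I*pi/3))*conj(-1)]
      = (1/6)[(9) + (2 - 3*exp(2*I*pi/3) - exp(I*pi/3) - 3*exp(-2*I*pi/3)) + (2 + 3*exp(-2*I*pi/3) + 4*exp(2*I*pi/3)) + (-3) + (2 + 4*exp(-2*I*pi/3) + 3*exp(2*I*pi/3)) + (2 - 3*exp(2*I*pi/3) - exp(-I*pi/3) - 3*exp(-2*I*pi/3))] = 12/6 = 2
  <chi_rho, chi_4> = (1/6)[1*(9)*conj(1) + 1*(-2 + 3*exp(-2*I*pi/3) + exp(I*pi/3) + 3*exp(2*I*pi/3))*conj(exp(-2*I*pi/3)) + 1*(2 + 3*exp(-2*I*pi/3) + 4*exp(2*I*pi/3))*conj(exp(2*I*pi/3)) + 1*(3)*conj(1) + 1*(2 + 4*exp(-2*I*pi/3) + 3*exp(2*I*pi/3))*conj(exp(-2*I*pi/3)) + 1*(-2 + 3*exp(-2*I*pi/3) + exp(-I*pi/3) + 3*exp(2*I*pi/3))*conj(exp(2*I*pi/3))]
      = (1/6)[(9) + (2 + 3*exp(-2*I*pi/3) - 2*exp(2*I*pi/3)) + (4 + 2*exp(-2*I*pi/3) + 3*exp(2*I*pi/3)) + (3) + (4 + 3*exp(-2*I*pi/3) + 2*exp(2*I*pi/3)) + (2 - 2*exp(-2*I*pi/3) + 3*exp(2*I*pi/3))] = 18/6 = 3
  <chi_rho, chi_5> = (1/6)[1*(9)*conj(1) + 1*(-2 + 3*exp(-2*I*pi/3) + exp(I*pi/3) + 3*exp(2*I*pi/3))*conj(exp(-I*pi/3)) + 1*(2 + 3*exp(-2*I*pi/3) + 4*exp(2*I*pi/3))*conj(exp(-2*I*pi/3)) + 1*(3)*conj(-1) + 1*(2 + 4*exp(-2*I*pi/3) + 3*exp(2*I*pi/3))*conj(exp(2*I*pi/3)) + 1*(-2 + 3*exp(-2*I*pi/3) + exp(-I*pi/3) + 3*exp(2*I*pi/3))*conj(exp(I*pi/3))]
      = (1/6)[(9) + (-3 + 3*exp(-I*pi/3) - 2*exp(I*pi/3) + exp(2*I*pi/3)) + (3 + 4*exp(-2*I*pi/3) + 2*exp(2*I*pi/3)) + (-3) + (3 + 2*exp(-2*I*pi/3) + 4*exp(2*I*pi/3)) + (-3 + exp(-2*I*pi/3) - 2*exp(-I*pi/3) + 3*exp(I*pi/3))] = 0/6 = 0
(Exp terms are combined using exp(i*s)*conj(exp(i*t)) = exp(i*(s-t)), and sums of them are collapsed using the identity that for every m > 1 the m distinct m-th roots of unity sum to 0, e.g. 1 + exp(2*I*pi/3) + exp(-2*I*pi/3) = 0.)
Dimension check: dim(rho) = sum (mult * dim) = 0*1 + 1*1 + 3*1 + 2*1 + 3*1 + 0*1 = 9 = chi_rho(e) = 9.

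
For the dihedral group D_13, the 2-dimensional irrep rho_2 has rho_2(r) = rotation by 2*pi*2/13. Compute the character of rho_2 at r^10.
chi_{rho_2}(r^10) = 2*cos(2*pi*2*10/13) = -2*cos(pi/13)

Solution. rho_2(r^10) is rotation by angle 2*pi*2*10/13, whose trace is 2*cos(2*pi*2*10/13) = -2*cos(pi/13).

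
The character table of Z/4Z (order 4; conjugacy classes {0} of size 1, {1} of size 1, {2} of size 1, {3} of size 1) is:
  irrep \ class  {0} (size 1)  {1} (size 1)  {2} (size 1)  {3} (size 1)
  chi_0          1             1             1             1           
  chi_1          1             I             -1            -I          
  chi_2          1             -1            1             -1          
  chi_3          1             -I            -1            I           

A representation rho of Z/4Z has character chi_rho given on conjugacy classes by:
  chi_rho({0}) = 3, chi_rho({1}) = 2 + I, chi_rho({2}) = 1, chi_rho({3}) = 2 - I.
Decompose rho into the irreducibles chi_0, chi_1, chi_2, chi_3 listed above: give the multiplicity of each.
Multiplicities: chi_0: 2, chi_1: 1, chi_2: 0, chi_3: 0.

Use <chi_rho, chi> = (1/|G|) sum_C |C| * chi_rho(C) * conj(chi(C)) with |G| = 4 for each irreducible chi in the table:
  <chi_rho, chi_0> = (1/4)[1*(3)*conj(1) + 1*(2 + I)*conj(1) + 1*(1)*conj(1) + 1*(2 - I)*conj(1)]
      = (1/4)[(3) + (2 + I) + (1) + (2 - I)] = 8/4 = 2
  <chi_rho, chi_1> = (1/4)[1*(3)*conj(1) + 1*(2 + I)*conj(I) + 1*(1)*conj(-1) + 1*(2 - I)*conj(-I)]
      = (1/4)[(3) + (1 - 2*I) + (-1) + (1 + 2*I)] = 4/4 = 1
  <chi_rho, chi_2> = (1/4)[1*(3)*conj(1) + 1*(2 + I)*conj(-1) + 1*(1)*conj(1) + 1*(2 - I)*conj(-1)]
      = (1/4)[(3) + (-2 - I) + (1) + (-2 + I)] = 0/4 = 0
  <chi_rho, chi_3> = (1/4)[1*(3)*conj(1) + 1*(2 + I)*conj(-I) + 1*(1)*conj(-1) + 1*(2 - I)*conj(I)]
      = (1/4)[(3) + (-1 + 2*I) + (-1) + (-1 - 2*I)] = 0/4 = 0
(Exp terms are combined using exp(i*s)*conj(exp(i*t)) = exp(i*(s-t)), and sums of them are collapsed using the identity that for every m > 1 the m distinct m-th roots of unity sum to 0, e.g. 1 + exp(2*I*pi/3) + exp(-2*I*pi/3) = 0.)
Dimension check: dim(rho) = sum (mult * dim) = 2*1 + 1*1 + 0*1 + 0*1 = 3 = chi_rho(e) = 3.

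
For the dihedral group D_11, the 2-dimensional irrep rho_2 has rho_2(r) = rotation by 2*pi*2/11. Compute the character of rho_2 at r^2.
chi_{rho_2}(r^2) = 2*cos(2*pi*2*2/11) = -2*cos(3*pi/11)

Details: rho_2(r^2) is rotation by angle 2*pi*2*2/11, whose trace is 2*cos(2*pi*2*2/11) = -2*cos(3*pi/11).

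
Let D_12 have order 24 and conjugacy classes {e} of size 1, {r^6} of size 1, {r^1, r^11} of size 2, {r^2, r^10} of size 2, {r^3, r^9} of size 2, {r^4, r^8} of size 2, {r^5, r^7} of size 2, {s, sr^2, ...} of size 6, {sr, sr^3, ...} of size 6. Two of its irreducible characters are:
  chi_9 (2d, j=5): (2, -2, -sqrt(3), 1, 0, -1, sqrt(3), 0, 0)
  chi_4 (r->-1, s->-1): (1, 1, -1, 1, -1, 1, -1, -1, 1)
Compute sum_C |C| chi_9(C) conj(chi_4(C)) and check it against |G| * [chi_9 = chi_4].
Sum = 0; so <chi_9, chi_4> = 0 (distinct irreducibles are orthogonal).

Explanation: Compute term by term over conjugacy classes (|C| * chi_9(C) * conj(chi_4(C))):
  1*(2)*conj(1) + 1*(-2)*conj(1) + 2*(-sqrt(3))*conj(-1) + 2*(1)*conj(1) + 2*(0)*conj(-1) + 2*(-1)*conj(1) + 2*(sqrt(3))*conj(-1) + 6*(0)*conj(-1) + 6*(0)*conj(1)
  = (2) + (-2) + (2*sqrt(3)) + (2) + (0) + (-2) + (-2*sqrt(3)) + (0) + (0)
  = 0.
Dividing by |G| = 24 gives 0/24 = 0, matching the row-orthogonality relation <chi_9, chi_4> = [chi_9 = chi_4].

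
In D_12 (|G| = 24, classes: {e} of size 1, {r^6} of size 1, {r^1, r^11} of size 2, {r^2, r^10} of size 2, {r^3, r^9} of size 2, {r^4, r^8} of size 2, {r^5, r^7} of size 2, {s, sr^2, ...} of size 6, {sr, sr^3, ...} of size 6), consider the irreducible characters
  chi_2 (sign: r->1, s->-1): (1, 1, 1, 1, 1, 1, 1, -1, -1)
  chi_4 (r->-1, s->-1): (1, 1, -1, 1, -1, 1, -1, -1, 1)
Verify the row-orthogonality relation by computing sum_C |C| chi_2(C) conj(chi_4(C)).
Sum = 0; so <chi_2, chi_4> = 0 (distinct irreducibles are orthogonal).

Argument: Compute term by term over conjugacy classes (|C| * chi_2(C) * conj(chi_4(C))):
  1*(1)*conj(1) + 1*(1)*conj(1) + 2*(1)*conj(-1) + 2*(1)*conj(1) + 2*(1)*conj(-1) + 2*(1)*conj(1) + 2*(1)*conj(-1) + 6*(-1)*conj(-1) + 6*(-1)*conj(1)
  = (1) + (1) + (-2) + (2) + (-2) + (2) + (-2) + (6) + (-6)
  = 0.
Dividing by |G| = 24 gives 0/24 = 0, matching the row-orthogonality relation <chi_2, chi_4> = [chi_2 = chi_4].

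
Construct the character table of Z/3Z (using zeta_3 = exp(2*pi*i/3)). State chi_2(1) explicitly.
Character table of Z/3Z (irreps indexed chi_0,...,chi_2 with chi_k(m) = zeta_3^(k*m), zeta_3 = exp(2*pi*i/3)):
  irrep \ class  {0} (size 1)  {1} (size 1)    {2} (size 1)  
  chi_0          1             1               1             
  chi_1          1             exp(2*I*pi/3)   exp(-2*I*pi/3)
  chi_2          1             exp(-2*I*pi/3)  exp(2*I*pi/3) 

Spot check: chi_2(1) = zeta_3^(2*1) = zeta_3^2 = exp(-2*I*pi/3).

Working: Z/3Z is abelian, so all 3 irreducible complex representations are 1-dimensional. They are given by chi_k(m) = zeta_3^(k*m) for k = 0,...,2. Row orthogonality: sum_m chi_k(m) conj(chi_l(m)) = 3 * [k = l].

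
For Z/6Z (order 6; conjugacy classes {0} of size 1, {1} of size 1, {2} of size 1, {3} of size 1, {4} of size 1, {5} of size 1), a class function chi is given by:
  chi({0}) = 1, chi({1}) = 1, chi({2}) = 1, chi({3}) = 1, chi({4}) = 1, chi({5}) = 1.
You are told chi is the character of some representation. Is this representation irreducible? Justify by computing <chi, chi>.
Irreducible: <chi, chi> = 1.

Working: <chi, chi> = (1/|G|) sum_C |C| * |chi(C)|^2 = (1/6)[1*|1|^2 + 1*|1|^2 + 1*|1|^2 + 1*|1|^2 + 1*|1|^2 + 1*|1|^2]
  = (1/6)[(1) + (1) + (1) + (1) + (1) + (1)] = 6/6 = 1.
(Exp terms are combined using exp(i*s)*conj(exp(i*t)) = exp(i*(s-t)), and sums of them are collapsed using the identity that for every m > 1 the m distinct m-th roots of unity sum to 0, e.g. 1 + exp(2*I*pi/3) + exp(-2*I*pi/3) = 0.)
A character is irreducible iff <chi, chi> = 1, so this representation is irreducible.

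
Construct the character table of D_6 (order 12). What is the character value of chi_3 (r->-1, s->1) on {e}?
Conjugacy classes: {e} of size 1, {r^3} of size 1, {r^1, r^5} of size 2, {r^2, r^4} of size 2, {s, sr^2, ...} of size 3, {sr, sr^3, ...} of size 3.
Character table:
  irrep \ class              {e} (size 1)  {r^3} (size 1)  {r^1, r^5} (size 2)  {r^2, r^4} (size 2)  {s, sr^2, ...} (size 3)  {sr, sr^3, ...} (size 3)
  chi_1 (triv)               1             1               1                    1                    1                        1                       
  chi_2 (sign: r->1, s->-1)  1             1               1                    1                    -1                       -1                      
  chi_3 (r->-1, s->1)        1             -1              -1                   1                    1                        -1                      
  chi_4 (r->-1, s->-1)       1             -1              -1                   1                    -1                       1                       
  chi_5 (2d, j=1)            2             -2              1                    -1                   0                        0                       
  chi_6 (2d, j=2)            2             2               -1                   -1                   0                        0                       

Spot check: chi_3 (r->-1, s->1) on {e} = 1.

Argument: D_6 has order 2*6 = 12 with 6 conjugacy classes, hence 6 irreducibles. Sum of squared dims 1 + 1 + 1 + 1 + 4 + 4 = 12 = |G|. Linear characters come from the abelianisation; the 2-dimensional irreps have character r^k -> 2*cos(2*pi*j*k/6), reflections -> 0.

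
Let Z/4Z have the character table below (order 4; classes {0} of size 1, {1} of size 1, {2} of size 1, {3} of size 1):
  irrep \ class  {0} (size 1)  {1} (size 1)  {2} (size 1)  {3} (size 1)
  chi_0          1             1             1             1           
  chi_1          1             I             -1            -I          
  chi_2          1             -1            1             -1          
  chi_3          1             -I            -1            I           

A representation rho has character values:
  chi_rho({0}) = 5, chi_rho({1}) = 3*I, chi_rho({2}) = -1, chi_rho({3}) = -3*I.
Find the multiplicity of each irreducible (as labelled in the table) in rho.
Multiplicities: chi_0: 1, chi_1: 3, chi_2: 1, chi_3: 0.

Argument: Use <chi_rho, chi> = (1/|G|) sum_C |C| * chi_rho(C) * conj(chi(C)) with |G| = 4 for each irreducible chi in the table:
  <chi_rho, chi_0> = (1/4)[1*(5)*conj(1) + 1*(3*I)*conj(1) + 1*(-1)*conj(1) + 1*(-3*I)*conj(1)]
      = (1/4)[(5) + (3*I) + (-1) + (-3*I)] = 4/4 = 1
  <chi_rho, chi_1> = (1/4)[1*(5)*conj(1) + 1*(3*I)*conj(I) + 1*(-1)*conj(-1) + 1*(-3*I)*conj(-I)]
      = (1/4)[(5) + (3) + (1) + (3)] = 12/4 = 3
  <chi_rho, chi_2> = (1/4)[1*(5)*conj(1) + 1*(3*I)*conj(-1) + 1*(-1)*conj(1) + 1*(-3*I)*conj(-1)]
      = (1/4)[(5) + (-3*I) + (-1) + (3*I)] = 4/4 = 1
  <chi_rho, chi_3> = (1/4)[1*(5)*conj(1) + 1*(3*I)*conj(-I) + 1*(-1)*conj(-1) + 1*(-3*I)*conj(I)]
      = (1/4)[(5) + (-3) + (1) + (-3)] = 0/4 = 0
(Exp terms are combined using exp(i*s)*conj(exp(i*t)) = exp(i*(s-t)), and sums of them are collapsed using the identity that for every m > 1 the m distinct m-th roots of unity sum to 0, e.g. 1 + exp(2*I*pi/3) + exp(-2*I*pi/3) = 0.)
Dimension check: dim(rho) = sum (mult * dim) = 1*1 + 3*1 + 1*1 + 0*1 = 5 = chi_rho(e) = 5.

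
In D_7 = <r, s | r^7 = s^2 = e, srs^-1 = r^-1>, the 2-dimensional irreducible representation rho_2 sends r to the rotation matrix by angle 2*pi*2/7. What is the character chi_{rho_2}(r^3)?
chi_{rho_2}(r^3) = 2*cos(2*pi*2*3/7) = 2*cos(2*pi/7)

Details: rho_2(r^3) is rotation by angle 2*pi*2*3/7, whose trace is 2*cos(2*pi*2*3/7) = 2*cos(2*pi/7).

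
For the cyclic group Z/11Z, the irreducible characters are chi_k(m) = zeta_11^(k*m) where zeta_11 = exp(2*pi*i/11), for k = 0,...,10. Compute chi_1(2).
chi_1(2) = zeta_11^2 = exp(4*I*pi/11)

Reasoning: chi_1(2) = zeta_11^(1*2) = zeta_11^2. Since zeta_11^11 = 1, this equals zeta_11^2 = exp(2*pi*i*2/11) = exp(4*I*pi/11).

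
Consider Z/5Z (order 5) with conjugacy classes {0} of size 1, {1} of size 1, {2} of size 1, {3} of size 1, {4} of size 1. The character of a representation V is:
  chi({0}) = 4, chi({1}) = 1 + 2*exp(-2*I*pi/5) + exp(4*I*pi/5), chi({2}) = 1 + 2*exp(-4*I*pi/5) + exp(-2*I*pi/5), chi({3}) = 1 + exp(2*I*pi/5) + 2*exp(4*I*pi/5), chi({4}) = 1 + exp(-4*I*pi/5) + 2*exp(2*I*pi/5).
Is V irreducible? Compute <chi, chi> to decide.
Not irreducible (reducible): <chi, chi> = 6 > 1.

Argument: <chi, chi> = (1/|G|) sum_C |C| * |chi(C)|^2 = (1/5)[1*|4|^2 + 1*|1 + 2*exp(-2*I*pi/5) + exp(4*I*pi/5)|^2 + 1*|1 + 2*exp(-4*I*pi/5) + exp(-2*I*pi/5)|^2 + 1*|1 + exp(2*I*pi/5) + 2*exp(4*I*pi/5)|^2 + 1*|1 + exp(-4*I*pi/5) + 2*exp(2*I*pi/5)|^2]
  = (1/5)[(16) + (6 + 2*exp(-2*I*pi/5) + 3*exp(-4*I*pi/5) + 3*exp(4*I*pi/5) + 2*exp(2*I*pi/5)) + (6 + 3*exp(-2*I*pi/5) + 2*exp(-4*I*pi/5) + 2*exp(4*I*pi/5) + 3*exp(2*I*pi/5)) + (6 + 3*exp(-2*I*pi/5) + 2*exp(-4*I*pi/5) + 2*exp(4*I*pi/5) + 3*exp(2*I*pi/5)) + (6 + 2*exp(-2*I*pi/5) + 3*exp(-4*I*pi/5) + 3*exp(4*I*pi/5) + 2*exp(2*I*pi/5))] = 30/5 = 6.
(Exp terms are combined using exp(i*s)*conj(exp(i*t)) = exp(i*(s-t)), and sums of them are collapsed using the identity that for every m > 1 the m distinct m-th roots of unity sum to 0, e.g. 1 + exp(2*I*pi/3) + exp(-2*I*pi/3) = 0.)
A character is irreducible iff <chi, chi> = 1, so this representation is reducible.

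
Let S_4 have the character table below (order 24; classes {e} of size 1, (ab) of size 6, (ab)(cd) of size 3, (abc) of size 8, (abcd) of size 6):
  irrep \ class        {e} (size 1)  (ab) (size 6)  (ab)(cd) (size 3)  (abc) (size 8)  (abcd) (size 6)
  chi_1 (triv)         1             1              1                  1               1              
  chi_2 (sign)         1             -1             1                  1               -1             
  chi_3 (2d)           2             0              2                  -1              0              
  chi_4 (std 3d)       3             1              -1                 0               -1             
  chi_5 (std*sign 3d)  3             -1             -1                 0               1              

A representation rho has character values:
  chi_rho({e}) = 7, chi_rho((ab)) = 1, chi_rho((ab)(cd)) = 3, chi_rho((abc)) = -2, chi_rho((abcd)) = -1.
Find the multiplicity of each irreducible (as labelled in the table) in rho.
Multiplicities: chi_1: 0, chi_2: 0, chi_3: 2, chi_4: 1, chi_5: 0.

Why: Use <chi_rho, chi> = (1/|G|) sum_C |C| * chi_rho(C) * conj(chi(C)) with |G| = 24 for each irreducible chi in the table:
  <chi_rho, chi_1> = (1/24)[1*(7)*conj(1) + 6*(1)*conj(1) + 3*(3)*conj(1) + 8*(-2)*conj(1) + 6*(-1)*conj(1)]
      = (1/24)[(7) + (6) + (9) + (-16) + (-6)] = 0/24 = 0
  <chi_rho, chi_2> = (1/24)[1*(7)*conj(1) + 6*(1)*conj(-1) + 3*(3)*conj(1) + 8*(-2)*conj(1) + 6*(-1)*conj(-1)]
      = (1/24)[(7) + (-6) + (9) + (-16) + (6)] = 0/24 = 0
  <chi_rho, chi_3> = (1/24)[1*(7)*conj(2) + 6*(1)*conj(0) + 3*(3)*conj(2) + 8*(-2)*conj(-1) + 6*(-1)*conj(0)]
      = (1/24)[(14) + (0) + (18) + (16) + (0)] = 48/24 = 2
  <chi_rho, chi_4> = (1/24)[1*(7)*conj(3) + 6*(1)*conj(1) + 3*(3)*conj(-1) + 8*(-2)*conj(0) + 6*(-1)*conj(-1)]
      = (1/24)[(21) + (6) + (-9) + (0) + (6)] = 24/24 = 1
  <chi_rho, chi_5> = (1/24)[1*(7)*conj(3) + 6*(1)*conj(-1) + 3*(3)*conj(-1) + 8*(-2)*conj(0) + 6*(-1)*conj(1)]
      = (1/24)[(21) + (-6) + (-9) + (0) + (-6)] = 0/24 = 0
Dimension check: dim(rho) = sum (mult * dim) = 0*1 + 0*1 + 2*2 + 1*3 + 0*3 = 7 = chi_rho(e) = 7.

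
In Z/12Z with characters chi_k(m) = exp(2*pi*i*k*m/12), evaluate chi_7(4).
chi_7(4) = zeta_12^28 = exp(2*I*pi/3)

Proof sketch: chi_7(4) = zeta_12^(7*4) = zeta_12^28. Since zeta_12^12 = 1, this equals zeta_12^4 = exp(2*pi*i*4/12) = exp(2*I*pi/3).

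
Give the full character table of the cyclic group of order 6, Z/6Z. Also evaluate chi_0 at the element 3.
Character table of Z/6Z (irreps indexed chi_0,...,chi_5 with chi_k(m) = zeta_6^(k*m), zeta_6 = exp(2*pi*i/6)):
  irrep \ class  {0} (size 1)  {1} (size 1)    {2} (size 1)    {3} (size 1)  {4} (size 1)    {5} (size 1)  
  chi_0          1             1               1               1             1               1             
  chi_1          1             exp(I*pi/3)     exp(2*I*pi/3)   -1            exp(-2*I*pi/3)  exp(-I*pi/3)  
  chi_2          1             exp(2*I*pi/3)   exp(-2*I*pi/3)  1             exp(2*I*pi/3)   exp(-2*I*pi/3)
  chi_3          1             -1              1               -1            1               -1            
  chi_4          1             exp(-2*I*pi/3)  exp(2*I*pi/3)   1             exp(-2*I*pi/3)  exp(2*I*pi/3) 
  chi_5          1             exp(-I*pi/3)    exp(-2*I*pi/3)  -1            exp(2*I*pi/3)   exp(I*pi/3)   

Spot check: chi_0(3) = zeta_6^(0*3) = zeta_6^0 = 1.

Why: Z/6Z is abelian, so all 6 irreducible complex representations are 1-dimensional. They are given by chi_k(m) = zeta_6^(k*m) for k = 0,...,5. Row orthogonality: sum_m chi_k(m) conj(chi_l(m)) = 6 * [k = l].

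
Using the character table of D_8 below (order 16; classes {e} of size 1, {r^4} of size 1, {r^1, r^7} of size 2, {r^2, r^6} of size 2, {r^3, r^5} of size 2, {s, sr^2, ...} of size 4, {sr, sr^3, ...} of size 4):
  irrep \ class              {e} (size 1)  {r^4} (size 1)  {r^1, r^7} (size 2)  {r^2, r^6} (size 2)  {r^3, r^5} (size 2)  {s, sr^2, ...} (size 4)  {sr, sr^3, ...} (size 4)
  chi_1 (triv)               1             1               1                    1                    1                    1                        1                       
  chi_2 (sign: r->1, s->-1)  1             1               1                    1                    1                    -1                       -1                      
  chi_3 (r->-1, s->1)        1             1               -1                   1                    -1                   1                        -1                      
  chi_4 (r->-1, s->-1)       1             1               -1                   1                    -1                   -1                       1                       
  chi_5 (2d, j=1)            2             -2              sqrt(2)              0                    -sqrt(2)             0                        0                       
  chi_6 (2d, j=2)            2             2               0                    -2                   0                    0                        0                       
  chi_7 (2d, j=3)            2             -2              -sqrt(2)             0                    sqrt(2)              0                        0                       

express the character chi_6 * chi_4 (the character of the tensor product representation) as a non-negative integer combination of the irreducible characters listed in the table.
chi_6 tensor chi_4 = chi_6 (all other irreducibles have multiplicity 0).

Why: The character of a tensor product is the pointwise product (chi_6 * chi_4)(C) = chi_6(C) * chi_4(C):
  {e}: (2)*(1), {r^4}: (2)*(1), {r^1, r^7}: (0)*(-1), {r^2, r^6}: (-2)*(1), {r^3, r^5}: (0)*(-1), {s, sr^2, ...}: (0)*(-1), {sr, sr^3, ...}: (0)*(1)
so (chi_6 * chi_4) takes values
  {e} -> 2, {r^4} -> 2, {r^1, r^7} -> 0, {r^2, r^6} -> -2, {r^3, r^5} -> 0, {s, sr^2, ...} -> 0, {sr, sr^3, ...} -> 0.
Now take the inner product of this character with each irreducible chi from the table, <chi_6*chi_4, chi> = (1/16) sum_C |C| (chi_6*chi_4)(C) conj(chi(C)):
  <chi_6*chi_4, chi_1> = (1/16)[1*(2)*conj(1) + 1*(2)*conj(1) + 2*(0)*conj(1) + 2*(-2)*conj(1) + 2*(0)*conj(1) + 4*(0)*conj(1) + 4*(0)*conj(1)]
      = (1/16)[(2) + (2) + (0) + (-4) + (0) + (0) + (0)] = 0/16 = 0
  <chi_6*chi_4, chi_2> = (1/16)[1*(2)*conj(1) + 1*(2)*conj(1) + 2*(0)*conj(1) + 2*(-2)*conj(1) + 2*(0)*conj(1) + 4*(0)*conj(-1) + 4*(0)*conj(-1)]
      = (1/16)[(2) + (2) + (0) + (-4) + (0) + (0) + (0)] = 0/16 = 0
  <chi_6*chi_4, chi_3> = (1/16)[1*(2)*conj(1) + 1*(2)*conj(1) + 2*(0)*conj(-1) + 2*(-2)*conj(1) + 2*(0)*conj(-1) + 4*(0)*conj(1) + 4*(0)*conj(-1)]
      = (1/16)[(2) + (2) + (0) + (-4) + (0) + (0) + (0)] = 0/16 = 0
  <chi_6*chi_4, chi_4> = (1/16)[1*(2)*conj(1) + 1*(2)*conj(1) + 2*(0)*conj(-1) + 2*(-2)*conj(1) + 2*(0)*conj(-1) + 4*(0)*conj(-1) + 4*(0)*conj(1)]
      = (1/16)[(2) + (2) + (0) + (-4) + (0) + (0) + (0)] = 0/16 = 0
  <chi_6*chi_4, chi_5> = (1/16)[1*(2)*conj(2) + 1*(2)*conj(-2) + 2*(0)*conj(sqrt(2)) + 2*(-2)*conj(0) + 2*(0)*conj(-sqrt(2)) + 4*(0)*conj(0) + 4*(0)*conj(0)]
      = (1/16)[(4) + (-4) + (0) + (0) + (0) + (0) + (0)] = 0/16 = 0
  <chi_6*chi_4, chi_6> = (1/16)[1*(2)*conj(2) + 1*(2)*conj(2) + 2*(0)*conj(0) + 2*(-2)*conj(-2) + 2*(0)*conj(0) + 4*(0)*conj(0) + 4*(0)*conj(0)]
      = (1/16)[(4) + (4) + (0) + (8) + (0) + (0) + (0)] = 16/16 = 1
  <chi_6*chi_4, chi_7> = (1/16)[1*(2)*conj(2) + 1*(2)*conj(-2) + 2*(0)*conj(-sqrt(2)) + 2*(-2)*conj(0) + 2*(0)*conj(sqrt(2)) + 4*(0)*conj(0) + 4*(0)*conj(0)]
      = (1/16)[(4) + (-4) + (0) + (0) + (0) + (0) + (0)] = 0/16 = 0
Hence the multiplicities are chi_6: 1. Dimension check: dim(chi_6)*dim(chi_4) = 2*1 = 2 and sum (mult * dim) = 1*2 = 2.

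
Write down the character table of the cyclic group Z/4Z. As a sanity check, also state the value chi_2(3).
Character table of Z/4Z (irreps indexed chi_0,...,chi_3 with chi_k(m) = zeta_4^(k*m), zeta_4 = exp(2*pi*i/4)):
  irrep \ class  {0} (size 1)  {1} (size 1)  {2} (size 1)  {3} (size 1)
  chi_0          1             1             1             1           
  chi_1          1             I             -1            -I          
  chi_2          1             -1            1             -1          
  chi_3          1             -I            -1            I           

Spot check: chi_2(3) = zeta_4^(2*3) = zeta_4^6 = -1.

Explanation: Z/4Z is abelian, so all 4 irreducible complex representations are 1-dimensional. They are given by chi_k(m) = zeta_4^(k*m) for k = 0,...,3. Row orthogonality: sum_m chi_k(m) conj(chi_l(m)) = 4 * [k = l].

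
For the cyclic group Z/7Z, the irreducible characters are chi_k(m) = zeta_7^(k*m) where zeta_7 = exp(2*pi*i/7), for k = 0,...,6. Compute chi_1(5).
chi_1(5) = zeta_7^5 = exp(-4*I*pi/7)

Working: chi_1(5) = zeta_7^(1*5) = zeta_7^5. Since zeta_7^7 = 1, this equals zeta_7^5 = exp(2*pi*i*5/7) = exp(-4*I*pi/7).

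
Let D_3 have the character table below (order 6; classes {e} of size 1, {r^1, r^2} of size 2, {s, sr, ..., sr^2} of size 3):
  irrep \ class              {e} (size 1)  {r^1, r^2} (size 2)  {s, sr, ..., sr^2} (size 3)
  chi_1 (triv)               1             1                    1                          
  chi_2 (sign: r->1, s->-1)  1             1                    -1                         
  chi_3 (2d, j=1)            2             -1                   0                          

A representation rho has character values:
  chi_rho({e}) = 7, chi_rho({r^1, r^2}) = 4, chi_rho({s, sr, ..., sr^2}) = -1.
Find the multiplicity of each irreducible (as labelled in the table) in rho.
Multiplicities: chi_1: 2, chi_2: 3, chi_3: 1.

Justification: Use <chi_rho, chi> = (1/|G|) sum_C |C| * chi_rho(C) * conj(chi(C)) with |G| = 6 for each irreducible chi in the table:
  <chi_rho, chi_1> = (1/6)[1*(7)*conj(1) + 2*(4)*conj(1) + 3*(-1)*conj(1)]
      = (1/6)[(7) + (8) + (-3)] = 12/6 = 2
  <chi_rho, chi_2> = (1/6)[1*(7)*conj(1) + 2*(4)*conj(1) + 3*(-1)*conj(-1)]
      = (1/6)[(7) + (8) + (3)] = 18/6 = 3
  <chi_rho, chi_3> = (1/6)[1*(7)*conj(2) + 2*(4)*conj(-1) + 3*(-1)*conj(0)]
      = (1/6)[(14) + (-8) + (0)] = 6/6 = 1
Dimension check: dim(rho) = sum (mult * dim) = 2*1 + 3*1 + 1*2 = 7 = chi_rho(e) = 7.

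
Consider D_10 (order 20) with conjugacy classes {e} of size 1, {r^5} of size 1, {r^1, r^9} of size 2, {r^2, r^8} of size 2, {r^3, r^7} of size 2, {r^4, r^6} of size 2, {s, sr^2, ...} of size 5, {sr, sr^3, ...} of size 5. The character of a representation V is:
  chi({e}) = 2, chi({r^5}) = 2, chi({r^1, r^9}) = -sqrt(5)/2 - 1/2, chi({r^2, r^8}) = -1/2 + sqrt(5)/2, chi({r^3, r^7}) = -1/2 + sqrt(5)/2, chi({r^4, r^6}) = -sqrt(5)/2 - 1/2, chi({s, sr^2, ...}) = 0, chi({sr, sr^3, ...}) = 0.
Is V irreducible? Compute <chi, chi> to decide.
Irreducible: <chi, chi> = 1.

Derivation: <chi, chi> = (1/|G|) sum_C |C| * |chi(C)|^2 = (1/20)[1*|2|^2 + 1*|2|^2 + 2*|-sqrt(5)/2 - 1/2|^2 + 2*|-1/2 + sqrt(5)/2|^2 + 2*|-1/2 + sqrt(5)/2|^2 + 2*|-sqrt(5)/2 - 1/2|^2 + 5*|0|^2 + 5*|0|^2]
  = (1/20)[(4) + (4) + (sqrt(5) + 3) + (3 - sqrt(5)) + (3 - sqrt(5)) + (sqrt(5) + 3) + (0) + (0)] = 20/20 = 1.
A character is irreducible iff <chi, chi> = 1, so this representation is irreducible.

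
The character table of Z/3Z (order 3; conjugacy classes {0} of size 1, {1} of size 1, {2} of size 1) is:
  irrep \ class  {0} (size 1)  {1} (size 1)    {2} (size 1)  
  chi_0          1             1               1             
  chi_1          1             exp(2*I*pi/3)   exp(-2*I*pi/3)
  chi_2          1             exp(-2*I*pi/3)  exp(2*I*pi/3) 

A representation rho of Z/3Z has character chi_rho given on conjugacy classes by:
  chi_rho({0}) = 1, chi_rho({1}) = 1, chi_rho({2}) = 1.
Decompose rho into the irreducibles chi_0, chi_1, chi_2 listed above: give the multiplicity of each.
Multiplicities: chi_0: 1, chi_1: 0, chi_2: 0.

Solution. Use <chi_rho, chi> = (1/|G|) sum_C |C| * chi_rho(C) * conj(chi(C)) with |G| = 3 for each irreducible chi in the table:
  <chi_rho, chi_0> = (1/3)[1*(1)*conj(1) + 1*(1)*conj(1) + 1*(1)*conj(1)]
      = (1/3)[(1) + (1) + (1)] = 3/3 = 1
  <chi_rho, chi_1> = (1/3)[1*(1)*conj(1) + 1*(1)*conj(exp(2*I*pi/3)) + 1*(1)*conj(exp(-2*I*pi/3))]
      = (1/3)[(1) + (exp(-2*I*pi/3)) + (exp(2*I*pi/3))] = 0/3 = 0
  <chi_rho, chi_2> = (1/3)[1*(1)*conj(1) + 1*(1)*conj(exp(-2*I*pi/3)) + 1*(1)*conj(exp(2*I*pi/3))]
      = (1/3)[(1) + (exp(2*I*pi/3)) + (exp(-2*I*pi/3))] = 0/3 = 0
(Exp terms are combined using exp(i*s)*conj(exp(i*t)) = exp(i*(s-t)), and sums of them are collapsed using the identity that for every m > 1 the m distinct m-th roots of unity sum to 0, e.g. 1 + exp(2*I*pi/3) + exp(-2*I*pi/3) = 0.)
Dimension check: dim(rho) = sum (mult * dim) = 1*1 + 0*1 + 0*1 = 1 = chi_rho(e) = 1.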